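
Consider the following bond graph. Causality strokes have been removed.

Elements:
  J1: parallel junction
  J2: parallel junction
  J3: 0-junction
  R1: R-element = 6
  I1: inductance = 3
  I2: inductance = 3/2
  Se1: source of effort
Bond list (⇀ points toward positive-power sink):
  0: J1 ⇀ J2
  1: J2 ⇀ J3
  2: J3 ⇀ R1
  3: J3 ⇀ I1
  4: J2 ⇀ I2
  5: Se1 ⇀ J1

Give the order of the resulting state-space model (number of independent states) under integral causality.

β5 stroke→J1  (Se1: effort source, stroke at far end)
β0 stroke→J2  (J1: bond 5 brought effort, rest push out)
β1 stroke→J3  (common-e at J2 fixed by 0)
β4 stroke→I2  (0-jn J2 has e-setter on 0)
β2 stroke→R1  (common-e at J3 fixed by 1)
β3 stroke→I1  (J3 effort already set via bond 1)

2  (I1, I2 all integral)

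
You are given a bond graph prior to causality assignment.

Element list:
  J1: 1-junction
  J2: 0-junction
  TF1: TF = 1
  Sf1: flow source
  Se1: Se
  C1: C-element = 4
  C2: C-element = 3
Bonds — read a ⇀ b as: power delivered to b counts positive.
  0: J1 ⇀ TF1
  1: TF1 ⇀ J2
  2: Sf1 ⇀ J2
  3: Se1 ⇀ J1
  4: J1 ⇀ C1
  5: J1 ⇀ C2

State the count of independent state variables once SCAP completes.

2  (C1, C2 all integral)

#2 |Sf1  (source Sf1 imposes f)
#3 |J1  (source Se1 imposes e)
#1 |J2  (only one effort-in slot at J2)
#0 |TF1  (TF1 one-in-one-out from 1)
#4 |J1  (J1 flow already set via bond 0)
#5 |J1  (J1: bond 0 brought flow, rest push out)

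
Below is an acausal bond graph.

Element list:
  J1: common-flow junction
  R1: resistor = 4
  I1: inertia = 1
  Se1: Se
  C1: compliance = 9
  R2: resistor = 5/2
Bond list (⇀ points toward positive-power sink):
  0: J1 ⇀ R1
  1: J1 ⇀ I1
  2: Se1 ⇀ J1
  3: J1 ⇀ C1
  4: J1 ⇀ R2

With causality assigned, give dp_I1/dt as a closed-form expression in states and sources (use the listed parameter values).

b2 stroke at J1  (Se1 (Se) sets effort on bond)
b1 stroke at I1  (I1 outputs flow p/I1)
b0 stroke at J1  (common-f at J1 fixed by 1)
b3 stroke at J1  (common-f at J1 fixed by 1)
b4 stroke at J1  (common-f at J1 fixed by 1)

dp_I1/dt = E_Se1 - 13*p_I1/2 - q_C1/9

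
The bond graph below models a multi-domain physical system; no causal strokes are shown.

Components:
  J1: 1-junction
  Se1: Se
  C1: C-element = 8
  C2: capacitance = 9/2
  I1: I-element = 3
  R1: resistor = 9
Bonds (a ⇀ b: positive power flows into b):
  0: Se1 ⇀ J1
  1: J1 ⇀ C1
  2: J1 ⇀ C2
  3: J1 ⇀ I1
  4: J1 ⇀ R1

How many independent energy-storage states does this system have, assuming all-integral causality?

β0 |J1  (Se1: effort source, stroke at far end)
β1 |J1  (C1: C, integral causality)
β2 |J1  (C2 outputs effort q/C2)
β3 |I1  (I1 integral (f out))
β4 |J1  (J1: bond 3 brought flow, rest push out)

3  (C1, C2, I1 all integral)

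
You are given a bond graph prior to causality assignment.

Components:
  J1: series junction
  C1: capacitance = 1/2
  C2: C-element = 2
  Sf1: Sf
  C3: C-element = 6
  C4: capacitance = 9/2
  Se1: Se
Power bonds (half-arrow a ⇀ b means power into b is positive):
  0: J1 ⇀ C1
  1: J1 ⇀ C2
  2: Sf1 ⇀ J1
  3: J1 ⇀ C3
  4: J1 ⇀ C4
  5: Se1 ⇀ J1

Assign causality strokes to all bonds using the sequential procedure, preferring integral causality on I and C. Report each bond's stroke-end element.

β0 stroke→J1
β1 stroke→J1
β2 stroke→Sf1
β3 stroke→J1
β4 stroke→J1
β5 stroke→J1

bond 2 →Sf1  (source Sf1 imposes f)
bond 5 →J1  (Se1 fixes effort; stroke away)
bond 0 →J1  (J1 flow already set via bond 2)
bond 1 →J1  (common-f at J1 fixed by 2)
bond 3 →J1  (J1 flow already set via bond 2)
bond 4 →J1  (J1: bond 2 brought flow, rest push out)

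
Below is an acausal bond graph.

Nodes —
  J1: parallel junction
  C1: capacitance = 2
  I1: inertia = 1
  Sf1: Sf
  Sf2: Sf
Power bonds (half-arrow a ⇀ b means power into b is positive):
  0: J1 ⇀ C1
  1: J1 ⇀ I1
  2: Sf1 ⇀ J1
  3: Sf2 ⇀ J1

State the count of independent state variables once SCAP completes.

β2 stroke→Sf1  (Sf1: flow source, stroke at near end)
β3 stroke→Sf2  (Sf2 fixes flow; stroke at Sf2)
β0 stroke→J1  (prefer integral on C1)
β1 stroke→I1  (J1: bond 0 brought effort, rest push out)

2  (C1, I1 all integral)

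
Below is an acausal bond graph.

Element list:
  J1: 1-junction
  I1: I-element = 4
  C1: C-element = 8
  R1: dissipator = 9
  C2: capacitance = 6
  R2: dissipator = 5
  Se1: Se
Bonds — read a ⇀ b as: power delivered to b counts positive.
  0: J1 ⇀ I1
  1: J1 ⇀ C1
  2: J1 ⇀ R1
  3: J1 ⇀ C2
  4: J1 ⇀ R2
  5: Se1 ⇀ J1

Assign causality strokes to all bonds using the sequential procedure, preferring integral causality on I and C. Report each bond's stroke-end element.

b0 stroke→I1
b1 stroke→J1
b2 stroke→J1
b3 stroke→J1
b4 stroke→J1
b5 stroke→J1

#5 stroke at J1  (source Se1 imposes e)
#0 stroke at I1  (I1: I, integral causality)
#1 stroke at J1  (common-f at J1 fixed by 0)
#2 stroke at J1  (common-f at J1 fixed by 0)
#3 stroke at J1  (J1: bond 0 brought flow, rest push out)
#4 stroke at J1  (J1: bond 0 brought flow, rest push out)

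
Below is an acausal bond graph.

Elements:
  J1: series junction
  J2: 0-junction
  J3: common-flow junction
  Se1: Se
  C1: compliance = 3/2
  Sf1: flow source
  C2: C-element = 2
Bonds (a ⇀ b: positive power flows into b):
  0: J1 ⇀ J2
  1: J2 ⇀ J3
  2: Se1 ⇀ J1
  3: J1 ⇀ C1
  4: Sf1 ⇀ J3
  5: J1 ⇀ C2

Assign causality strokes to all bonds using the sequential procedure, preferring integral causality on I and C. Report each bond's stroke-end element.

bond 2 |J1  (Se1: effort source, stroke at far end)
bond 4 |Sf1  (Sf1 (Sf) sets flow on bond)
bond 1 |J3  (J3: bond 4 brought flow, rest push out)
bond 0 |J2  (only one effort-in slot at J2)
bond 3 |J1  (J1 flow already set via bond 0)
bond 5 |J1  (1-jn J1 has f-setter on 0)

β0 →J2
β1 →J3
β2 →J1
β3 →J1
β4 →Sf1
β5 →J1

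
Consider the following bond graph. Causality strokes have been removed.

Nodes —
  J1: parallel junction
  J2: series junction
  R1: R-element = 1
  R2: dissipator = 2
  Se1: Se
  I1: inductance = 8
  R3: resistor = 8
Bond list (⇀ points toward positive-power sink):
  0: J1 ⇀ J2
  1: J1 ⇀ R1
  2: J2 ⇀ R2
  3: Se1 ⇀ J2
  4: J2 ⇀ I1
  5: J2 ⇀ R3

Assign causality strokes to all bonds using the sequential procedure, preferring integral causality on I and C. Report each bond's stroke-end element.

b3 →J2  (Se1 (Se) sets effort on bond)
b4 →I1  (I1: I, integral causality)
b0 →J2  (J2 flow already set via bond 4)
b2 →J2  (J2: bond 4 brought flow, rest push out)
b5 →J2  (1-jn J2 has f-setter on 4)
b1 →J1  (J1 needs exactly one e-in)

β0 stroke→J2
β1 stroke→J1
β2 stroke→J2
β3 stroke→J2
β4 stroke→I1
β5 stroke→J2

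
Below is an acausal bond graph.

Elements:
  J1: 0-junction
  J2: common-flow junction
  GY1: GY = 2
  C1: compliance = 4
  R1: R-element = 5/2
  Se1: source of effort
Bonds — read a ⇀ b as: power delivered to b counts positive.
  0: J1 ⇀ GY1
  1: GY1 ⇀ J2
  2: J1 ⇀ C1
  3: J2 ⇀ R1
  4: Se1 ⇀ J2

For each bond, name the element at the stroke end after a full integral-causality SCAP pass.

b0 stroke→GY1
b1 stroke→GY1
b2 stroke→J1
b3 stroke→J2
b4 stroke→J2

b4 →J2  (source Se1 imposes e)
b2 →J1  (C1 integral (e out))
b0 →GY1  (J1 effort already set via bond 2)
b1 →GY1  (GY GY1: same side as bond 0)
b3 →J2  (J2: bond 1 brought flow, rest push out)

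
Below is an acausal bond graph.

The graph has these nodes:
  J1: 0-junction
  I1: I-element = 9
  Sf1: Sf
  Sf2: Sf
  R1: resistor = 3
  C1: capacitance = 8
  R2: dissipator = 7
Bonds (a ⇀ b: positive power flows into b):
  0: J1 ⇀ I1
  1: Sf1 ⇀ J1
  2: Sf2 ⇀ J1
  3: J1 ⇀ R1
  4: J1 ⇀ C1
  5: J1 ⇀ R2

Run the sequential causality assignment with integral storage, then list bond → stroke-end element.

b0 →I1
b1 →Sf1
b2 →Sf2
b3 →R1
b4 →J1
b5 →R2

b1 stroke at Sf1  (Sf1: flow source, stroke at near end)
b2 stroke at Sf2  (Sf2 fixes flow; stroke at Sf2)
b0 stroke at I1  (I1: I, integral causality)
b4 stroke at J1  (C1 integral (e out))
b3 stroke at R1  (0-jn J1 has e-setter on 4)
b5 stroke at R2  (J1: bond 4 brought effort, rest push out)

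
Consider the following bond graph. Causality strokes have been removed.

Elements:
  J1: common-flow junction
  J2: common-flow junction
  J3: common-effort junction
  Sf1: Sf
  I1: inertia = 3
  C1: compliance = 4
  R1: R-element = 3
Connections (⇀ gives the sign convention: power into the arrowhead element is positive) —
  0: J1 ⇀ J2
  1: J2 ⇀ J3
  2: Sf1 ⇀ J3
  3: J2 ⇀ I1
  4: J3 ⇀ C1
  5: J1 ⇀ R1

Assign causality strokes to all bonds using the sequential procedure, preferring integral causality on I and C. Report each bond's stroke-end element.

bond 0 →J2
bond 1 →J2
bond 2 →Sf1
bond 3 →I1
bond 4 →J3
bond 5 →J1

bond 2 stroke→Sf1  (Sf1 (Sf) sets flow on bond)
bond 3 stroke→I1  (I1: I, integral causality)
bond 0 stroke→J2  (J2: bond 3 brought flow, rest push out)
bond 1 stroke→J2  (J2 flow already set via bond 3)
bond 4 stroke→J3  (only one effort-in slot at J3)
bond 5 stroke→J1  (common-f at J1 fixed by 0)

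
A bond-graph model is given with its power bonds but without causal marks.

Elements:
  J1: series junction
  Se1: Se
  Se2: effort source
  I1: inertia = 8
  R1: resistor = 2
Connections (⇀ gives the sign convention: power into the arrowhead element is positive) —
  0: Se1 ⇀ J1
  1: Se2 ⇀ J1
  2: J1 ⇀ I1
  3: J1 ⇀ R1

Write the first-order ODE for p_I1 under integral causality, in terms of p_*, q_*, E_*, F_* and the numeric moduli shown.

β0 |J1  (Se1 fixes effort; stroke away)
β1 |J1  (Se2 (Se) sets effort on bond)
β2 |I1  (I1 outputs flow p/I1)
β3 |J1  (J1: bond 2 brought flow, rest push out)

dp_I1/dt = E_Se1 + E_Se2 - p_I1/4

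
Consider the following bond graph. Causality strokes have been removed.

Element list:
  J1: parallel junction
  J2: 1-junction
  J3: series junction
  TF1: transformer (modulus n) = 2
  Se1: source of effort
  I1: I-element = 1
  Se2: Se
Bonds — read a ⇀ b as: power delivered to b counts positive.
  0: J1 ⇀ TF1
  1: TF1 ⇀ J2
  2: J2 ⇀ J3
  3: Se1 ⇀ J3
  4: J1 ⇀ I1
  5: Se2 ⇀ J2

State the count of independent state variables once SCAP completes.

1  (I1 all integral)

β3 stroke→J3  (source Se1 imposes e)
β5 stroke→J2  (source Se2 imposes e)
β2 stroke→J2  (J3: last free bond brings flow in)
β1 stroke→TF1  (J2: last free bond brings flow in)
β0 stroke→J1  (through TF1, causality passes straight; one stroke at TF1)
β4 stroke→I1  (0-jn J1 has e-setter on 0)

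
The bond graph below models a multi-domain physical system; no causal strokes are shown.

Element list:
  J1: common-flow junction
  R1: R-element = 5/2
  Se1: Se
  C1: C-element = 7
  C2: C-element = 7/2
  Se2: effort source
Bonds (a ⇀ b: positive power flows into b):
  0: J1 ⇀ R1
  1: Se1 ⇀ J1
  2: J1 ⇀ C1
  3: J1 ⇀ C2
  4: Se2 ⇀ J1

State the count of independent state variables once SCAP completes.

2  (C1, C2 all integral)

β1 stroke at J1  (Se1 (Se) sets effort on bond)
β4 stroke at J1  (Se2 fixes effort; stroke away)
β2 stroke at J1  (C1: C, integral causality)
β3 stroke at J1  (C2 integral (e out))
β0 stroke at R1  (closing 1-jn rule on J1)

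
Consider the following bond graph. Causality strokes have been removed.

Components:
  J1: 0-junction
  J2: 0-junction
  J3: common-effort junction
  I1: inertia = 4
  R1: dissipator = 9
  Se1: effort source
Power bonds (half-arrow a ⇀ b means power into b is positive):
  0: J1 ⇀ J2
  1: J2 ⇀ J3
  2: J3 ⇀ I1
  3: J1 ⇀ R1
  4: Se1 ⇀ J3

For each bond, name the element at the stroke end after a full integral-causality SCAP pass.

bond 4 |J3  (Se1: effort source, stroke at far end)
bond 1 |J2  (J3 effort already set via bond 4)
bond 2 |I1  (J3 effort already set via bond 4)
bond 0 |J1  (common-e at J2 fixed by 1)
bond 3 |R1  (common-e at J1 fixed by 0)

#0 →J1
#1 →J2
#2 →I1
#3 →R1
#4 →J3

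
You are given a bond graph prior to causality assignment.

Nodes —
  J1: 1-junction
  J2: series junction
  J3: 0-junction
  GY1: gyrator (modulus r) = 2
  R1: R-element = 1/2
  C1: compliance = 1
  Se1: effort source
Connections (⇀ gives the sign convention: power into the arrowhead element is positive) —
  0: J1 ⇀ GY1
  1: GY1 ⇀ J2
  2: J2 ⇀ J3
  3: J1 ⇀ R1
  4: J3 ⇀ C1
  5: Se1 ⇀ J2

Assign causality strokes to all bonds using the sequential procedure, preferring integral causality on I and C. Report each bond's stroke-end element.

β0 stroke→GY1
β1 stroke→GY1
β2 stroke→J2
β3 stroke→J1
β4 stroke→J3
β5 stroke→J2

#5 |J2  (source Se1 imposes e)
#4 |J3  (C1 integral (e out))
#2 |J2  (common-e at J3 fixed by 4)
#1 |GY1  (closing 1-jn rule on J2)
#0 |GY1  (GY1 both-in/both-out from 1)
#3 |J1  (J1 flow already set via bond 0)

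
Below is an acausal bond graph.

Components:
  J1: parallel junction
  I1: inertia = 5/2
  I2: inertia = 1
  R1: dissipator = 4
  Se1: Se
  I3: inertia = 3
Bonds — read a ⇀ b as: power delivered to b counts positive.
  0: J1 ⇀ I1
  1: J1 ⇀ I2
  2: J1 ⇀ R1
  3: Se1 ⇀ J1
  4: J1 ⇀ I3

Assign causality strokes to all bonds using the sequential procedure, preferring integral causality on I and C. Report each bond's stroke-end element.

b3 stroke→J1  (Se1 fixes effort; stroke away)
b0 stroke→I1  (0-jn J1 has e-setter on 3)
b1 stroke→I2  (J1 effort already set via bond 3)
b2 stroke→R1  (J1: bond 3 brought effort, rest push out)
b4 stroke→I3  (0-jn J1 has e-setter on 3)

bond 0 stroke→I1
bond 1 stroke→I2
bond 2 stroke→R1
bond 3 stroke→J1
bond 4 stroke→I3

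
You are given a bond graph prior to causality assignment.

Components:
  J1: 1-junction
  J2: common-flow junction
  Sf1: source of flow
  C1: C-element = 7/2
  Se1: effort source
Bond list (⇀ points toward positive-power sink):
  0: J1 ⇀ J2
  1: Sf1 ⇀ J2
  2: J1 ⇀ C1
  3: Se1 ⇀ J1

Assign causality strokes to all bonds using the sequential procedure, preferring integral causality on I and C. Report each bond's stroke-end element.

#0 →J2
#1 →Sf1
#2 →J1
#3 →J1

b1 stroke at Sf1  (Sf1 fixes flow; stroke at Sf1)
b3 stroke at J1  (Se1 (Se) sets effort on bond)
b0 stroke at J2  (J2 flow already set via bond 1)
b2 stroke at J1  (J1: bond 0 brought flow, rest push out)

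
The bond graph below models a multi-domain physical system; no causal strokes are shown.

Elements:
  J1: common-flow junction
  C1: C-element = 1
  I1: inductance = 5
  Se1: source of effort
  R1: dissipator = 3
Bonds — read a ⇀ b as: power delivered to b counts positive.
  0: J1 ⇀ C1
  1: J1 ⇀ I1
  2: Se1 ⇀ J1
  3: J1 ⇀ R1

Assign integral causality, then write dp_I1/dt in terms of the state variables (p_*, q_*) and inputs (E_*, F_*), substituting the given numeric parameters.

dp_I1/dt = E_Se1 - 3*p_I1/5 - q_C1

b2 |J1  (Se1: effort source, stroke at far end)
b0 |J1  (C1: C, integral causality)
b1 |I1  (I1 outputs flow p/I1)
b3 |J1  (J1 flow already set via bond 1)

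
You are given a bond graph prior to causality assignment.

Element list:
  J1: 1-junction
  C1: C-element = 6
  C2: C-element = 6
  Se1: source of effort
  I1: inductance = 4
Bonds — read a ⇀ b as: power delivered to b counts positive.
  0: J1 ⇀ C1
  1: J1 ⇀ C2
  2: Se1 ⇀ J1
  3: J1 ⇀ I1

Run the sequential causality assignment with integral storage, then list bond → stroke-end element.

b2 →J1  (Se1 (Se) sets effort on bond)
b0 →J1  (C1 integral (e out))
b1 →J1  (C2 outputs effort q/C2)
b3 →I1  (J1 needs exactly one f-in)

β0 stroke at J1
β1 stroke at J1
β2 stroke at J1
β3 stroke at I1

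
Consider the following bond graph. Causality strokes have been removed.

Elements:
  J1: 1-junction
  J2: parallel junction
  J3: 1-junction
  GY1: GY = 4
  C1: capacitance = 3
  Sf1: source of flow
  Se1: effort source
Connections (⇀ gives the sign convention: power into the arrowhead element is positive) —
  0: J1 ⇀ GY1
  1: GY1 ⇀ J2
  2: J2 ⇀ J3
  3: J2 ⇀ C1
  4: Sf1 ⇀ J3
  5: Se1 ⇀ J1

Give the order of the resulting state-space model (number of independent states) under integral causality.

1  (C1 all integral)

#4 |Sf1  (Sf1 fixes flow; stroke at Sf1)
#5 |J1  (Se1 (Se) sets effort on bond)
#0 |GY1  (J1 needs exactly one f-in)
#2 |J3  (J3: bond 4 brought flow, rest push out)
#1 |GY1  (GY GY1: same side as bond 0)
#3 |J2  (J2 needs exactly one e-in)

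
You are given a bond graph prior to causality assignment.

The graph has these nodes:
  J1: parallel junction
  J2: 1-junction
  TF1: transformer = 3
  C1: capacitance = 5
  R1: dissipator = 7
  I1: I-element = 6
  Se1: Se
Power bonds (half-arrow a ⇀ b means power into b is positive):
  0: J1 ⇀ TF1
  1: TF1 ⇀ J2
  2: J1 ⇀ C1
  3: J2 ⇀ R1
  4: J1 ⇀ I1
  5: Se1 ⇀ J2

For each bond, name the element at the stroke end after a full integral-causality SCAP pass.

bond 5 stroke at J2  (Se1 (Se) sets effort on bond)
bond 2 stroke at J1  (C1: C, integral causality)
bond 0 stroke at TF1  (common-e at J1 fixed by 2)
bond 4 stroke at I1  (common-e at J1 fixed by 2)
bond 1 stroke at J2  (TF TF1: opposite of bond 0)
bond 3 stroke at R1  (J2: last free bond brings flow in)

b0 |TF1
b1 |J2
b2 |J1
b3 |R1
b4 |I1
b5 |J2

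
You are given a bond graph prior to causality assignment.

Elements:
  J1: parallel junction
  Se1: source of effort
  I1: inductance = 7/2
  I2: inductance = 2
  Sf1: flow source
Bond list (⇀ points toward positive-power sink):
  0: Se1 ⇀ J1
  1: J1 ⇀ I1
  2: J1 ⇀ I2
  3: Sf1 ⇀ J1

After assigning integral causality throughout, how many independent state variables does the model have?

2  (I1, I2 all integral)

bond 0 stroke at J1  (Se1 fixes effort; stroke away)
bond 3 stroke at Sf1  (source Sf1 imposes f)
bond 1 stroke at I1  (0-jn J1 has e-setter on 0)
bond 2 stroke at I2  (J1 effort already set via bond 0)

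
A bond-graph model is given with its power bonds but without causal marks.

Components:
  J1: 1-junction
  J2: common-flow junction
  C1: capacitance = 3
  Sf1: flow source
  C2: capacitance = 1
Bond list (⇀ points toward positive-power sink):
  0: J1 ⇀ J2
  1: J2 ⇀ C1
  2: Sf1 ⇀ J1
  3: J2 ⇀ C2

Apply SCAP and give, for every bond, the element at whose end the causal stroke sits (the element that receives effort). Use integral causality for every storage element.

bond 2 →Sf1  (Sf1 fixes flow; stroke at Sf1)
bond 0 →J1  (J1: bond 2 brought flow, rest push out)
bond 1 →J2  (common-f at J2 fixed by 0)
bond 3 →J2  (J2 flow already set via bond 0)

b0 stroke at J1
b1 stroke at J2
b2 stroke at Sf1
b3 stroke at J2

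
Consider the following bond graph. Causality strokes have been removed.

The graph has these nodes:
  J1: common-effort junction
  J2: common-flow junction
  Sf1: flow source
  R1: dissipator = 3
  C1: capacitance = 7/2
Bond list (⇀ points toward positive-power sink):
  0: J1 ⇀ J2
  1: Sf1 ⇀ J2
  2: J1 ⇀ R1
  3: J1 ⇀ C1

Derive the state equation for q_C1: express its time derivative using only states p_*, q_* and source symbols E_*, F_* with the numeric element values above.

dq_C1/dt = -F_Sf1 - 2*q_C1/21

b1 stroke→Sf1  (Sf1: flow source, stroke at near end)
b0 stroke→J2  (J2: bond 1 brought flow, rest push out)
b3 stroke→J1  (C1 integral (e out))
b2 stroke→R1  (0-jn J1 has e-setter on 3)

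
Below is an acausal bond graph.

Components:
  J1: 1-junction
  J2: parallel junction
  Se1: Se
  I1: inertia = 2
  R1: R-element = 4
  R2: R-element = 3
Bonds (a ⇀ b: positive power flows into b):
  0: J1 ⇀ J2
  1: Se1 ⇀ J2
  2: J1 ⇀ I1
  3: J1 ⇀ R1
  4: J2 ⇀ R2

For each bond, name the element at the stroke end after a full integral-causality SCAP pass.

β0 →J1
β1 →J2
β2 →I1
β3 →J1
β4 →R2

β1 stroke→J2  (Se1 fixes effort; stroke away)
β0 stroke→J1  (common-e at J2 fixed by 1)
β4 stroke→R2  (J2 effort already set via bond 1)
β2 stroke→I1  (I1 integral (f out))
β3 stroke→J1  (J1: bond 2 brought flow, rest push out)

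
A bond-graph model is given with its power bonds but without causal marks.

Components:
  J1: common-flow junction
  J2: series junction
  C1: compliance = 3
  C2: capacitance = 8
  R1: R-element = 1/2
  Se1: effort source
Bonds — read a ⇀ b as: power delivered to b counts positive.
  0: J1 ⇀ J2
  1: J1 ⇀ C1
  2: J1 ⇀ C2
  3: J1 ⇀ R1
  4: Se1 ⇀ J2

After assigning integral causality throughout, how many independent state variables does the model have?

2  (C1, C2 all integral)

β4 →J2  (Se1 fixes effort; stroke away)
β0 →J1  (only one flow-in slot at J2)
β1 →J1  (C1 integral (e out))
β2 →J1  (C2 outputs effort q/C2)
β3 →R1  (J1 needs exactly one f-in)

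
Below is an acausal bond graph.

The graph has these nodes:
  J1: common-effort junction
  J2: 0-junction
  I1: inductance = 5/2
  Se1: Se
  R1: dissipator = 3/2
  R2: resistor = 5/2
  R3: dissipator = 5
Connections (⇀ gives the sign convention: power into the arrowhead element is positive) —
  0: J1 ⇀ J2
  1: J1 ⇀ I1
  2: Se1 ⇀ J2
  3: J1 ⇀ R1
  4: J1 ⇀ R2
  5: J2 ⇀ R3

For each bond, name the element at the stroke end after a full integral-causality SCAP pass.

β2 stroke at J2  (Se1 fixes effort; stroke away)
β0 stroke at J1  (0-jn J2 has e-setter on 2)
β5 stroke at R3  (J2 effort already set via bond 2)
β1 stroke at I1  (0-jn J1 has e-setter on 0)
β3 stroke at R1  (J1 effort already set via bond 0)
β4 stroke at R2  (common-e at J1 fixed by 0)

bond 0 stroke→J1
bond 1 stroke→I1
bond 2 stroke→J2
bond 3 stroke→R1
bond 4 stroke→R2
bond 5 stroke→R3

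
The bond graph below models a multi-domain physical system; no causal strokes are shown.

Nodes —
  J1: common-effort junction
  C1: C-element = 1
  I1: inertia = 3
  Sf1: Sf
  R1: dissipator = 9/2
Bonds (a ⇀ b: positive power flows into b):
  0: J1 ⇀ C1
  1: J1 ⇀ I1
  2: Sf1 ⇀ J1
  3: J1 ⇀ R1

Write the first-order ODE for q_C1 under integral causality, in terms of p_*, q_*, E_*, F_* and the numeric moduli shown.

dq_C1/dt = F_Sf1 - p_I1/3 - 2*q_C1/9

β2 stroke at Sf1  (Sf1: flow source, stroke at near end)
β0 stroke at J1  (C1: C, integral causality)
β1 stroke at I1  (J1 effort already set via bond 0)
β3 stroke at R1  (common-e at J1 fixed by 0)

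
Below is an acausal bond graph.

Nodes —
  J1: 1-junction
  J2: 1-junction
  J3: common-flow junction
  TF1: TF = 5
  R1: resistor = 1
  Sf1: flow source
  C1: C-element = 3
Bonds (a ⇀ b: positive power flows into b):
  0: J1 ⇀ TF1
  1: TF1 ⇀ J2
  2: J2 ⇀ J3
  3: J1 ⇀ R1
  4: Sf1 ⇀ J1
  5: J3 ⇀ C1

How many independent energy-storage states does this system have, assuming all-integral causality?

β4 |Sf1  (source Sf1 imposes f)
β0 |J1  (J1 flow already set via bond 4)
β3 |J1  (J1 flow already set via bond 4)
β1 |TF1  (TF TF1: opposite of bond 0)
β2 |J2  (1-jn J2 has f-setter on 1)
β5 |J3  (J3: bond 2 brought flow, rest push out)

1  (C1 all integral)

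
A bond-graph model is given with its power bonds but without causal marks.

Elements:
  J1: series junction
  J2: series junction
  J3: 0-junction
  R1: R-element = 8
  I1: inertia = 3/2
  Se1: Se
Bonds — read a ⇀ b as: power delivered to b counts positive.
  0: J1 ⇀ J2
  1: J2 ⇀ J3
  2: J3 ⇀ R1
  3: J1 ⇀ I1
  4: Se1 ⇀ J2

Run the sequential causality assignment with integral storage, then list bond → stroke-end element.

b4 stroke at J2  (Se1 (Se) sets effort on bond)
b3 stroke at I1  (I1 outputs flow p/I1)
b0 stroke at J1  (1-jn J1 has f-setter on 3)
b1 stroke at J2  (common-f at J2 fixed by 0)
b2 stroke at J3  (only one effort-in slot at J3)

b0 |J1
b1 |J2
b2 |J3
b3 |I1
b4 |J2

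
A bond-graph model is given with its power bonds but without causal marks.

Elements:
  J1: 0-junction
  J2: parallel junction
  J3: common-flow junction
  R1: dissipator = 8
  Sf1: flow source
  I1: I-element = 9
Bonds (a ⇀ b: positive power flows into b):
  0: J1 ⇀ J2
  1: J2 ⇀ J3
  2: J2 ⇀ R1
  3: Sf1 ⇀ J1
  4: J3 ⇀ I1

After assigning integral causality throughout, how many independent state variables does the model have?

1  (I1 all integral)

b3 stroke→Sf1  (source Sf1 imposes f)
b0 stroke→J1  (closing 0-jn rule on J1)
b4 stroke→I1  (I1 outputs flow p/I1)
b1 stroke→J3  (J3: bond 4 brought flow, rest push out)
b2 stroke→J2  (J2 needs exactly one e-in)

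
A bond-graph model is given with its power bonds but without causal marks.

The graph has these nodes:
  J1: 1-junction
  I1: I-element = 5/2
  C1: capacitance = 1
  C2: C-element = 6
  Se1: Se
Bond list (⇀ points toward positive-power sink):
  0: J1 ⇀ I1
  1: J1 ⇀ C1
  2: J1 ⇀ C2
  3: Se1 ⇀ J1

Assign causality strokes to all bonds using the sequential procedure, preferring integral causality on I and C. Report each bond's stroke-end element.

#3 stroke at J1  (Se1 (Se) sets effort on bond)
#0 stroke at I1  (I1: I, integral causality)
#1 stroke at J1  (J1: bond 0 brought flow, rest push out)
#2 stroke at J1  (J1: bond 0 brought flow, rest push out)

β0 stroke→I1
β1 stroke→J1
β2 stroke→J1
β3 stroke→J1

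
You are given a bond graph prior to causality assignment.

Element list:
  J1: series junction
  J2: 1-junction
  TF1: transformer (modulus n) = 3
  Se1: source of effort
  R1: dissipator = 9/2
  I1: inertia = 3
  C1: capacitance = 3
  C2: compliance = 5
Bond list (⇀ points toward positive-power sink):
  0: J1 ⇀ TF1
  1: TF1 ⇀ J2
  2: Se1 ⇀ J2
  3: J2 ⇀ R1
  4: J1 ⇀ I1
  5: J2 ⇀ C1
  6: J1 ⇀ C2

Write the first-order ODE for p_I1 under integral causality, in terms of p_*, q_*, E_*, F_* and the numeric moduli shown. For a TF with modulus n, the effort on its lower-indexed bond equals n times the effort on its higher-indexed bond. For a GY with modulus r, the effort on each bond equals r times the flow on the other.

b2 |J2  (Se1 fixes effort; stroke away)
b4 |I1  (I1 outputs flow p/I1)
b0 |J1  (J1 flow already set via bond 4)
b6 |J1  (J1: bond 4 brought flow, rest push out)
b1 |TF1  (TF1 one-in-one-out from 0)
b3 |J2  (J2: bond 1 brought flow, rest push out)
b5 |J2  (J2 flow already set via bond 1)

dp_I1/dt = 3*E_Se1 - 27*p_I1/2 - q_C1 - q_C2/5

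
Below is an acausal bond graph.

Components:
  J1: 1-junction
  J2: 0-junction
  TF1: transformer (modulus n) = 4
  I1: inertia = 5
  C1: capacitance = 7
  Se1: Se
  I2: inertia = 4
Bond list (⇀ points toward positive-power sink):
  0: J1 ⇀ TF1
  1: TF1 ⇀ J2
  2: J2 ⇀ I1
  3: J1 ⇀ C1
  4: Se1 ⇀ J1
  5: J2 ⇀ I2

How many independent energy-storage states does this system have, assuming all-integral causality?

3  (C1, I1, I2 all integral)

β4 stroke at J1  (Se1 fixes effort; stroke away)
β2 stroke at I1  (I1 outputs flow p/I1)
β3 stroke at J1  (prefer integral on C1)
β0 stroke at TF1  (only one flow-in slot at J1)
β1 stroke at J2  (TF1 one-in-one-out from 0)
β5 stroke at I2  (J2 effort already set via bond 1)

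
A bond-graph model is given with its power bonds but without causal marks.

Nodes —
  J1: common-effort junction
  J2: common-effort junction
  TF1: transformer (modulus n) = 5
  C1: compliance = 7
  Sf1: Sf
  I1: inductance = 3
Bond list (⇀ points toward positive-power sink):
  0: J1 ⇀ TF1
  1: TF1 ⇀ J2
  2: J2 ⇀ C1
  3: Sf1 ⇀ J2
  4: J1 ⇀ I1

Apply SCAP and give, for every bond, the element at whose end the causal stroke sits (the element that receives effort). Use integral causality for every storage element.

β0 stroke at J1
β1 stroke at TF1
β2 stroke at J2
β3 stroke at Sf1
β4 stroke at I1

b3 stroke→Sf1  (Sf1: flow source, stroke at near end)
b2 stroke→J2  (prefer integral on C1)
b1 stroke→TF1  (J2 effort already set via bond 2)
b0 stroke→J1  (TF1: transformer flips bond 1)
b4 stroke→I1  (common-e at J1 fixed by 0)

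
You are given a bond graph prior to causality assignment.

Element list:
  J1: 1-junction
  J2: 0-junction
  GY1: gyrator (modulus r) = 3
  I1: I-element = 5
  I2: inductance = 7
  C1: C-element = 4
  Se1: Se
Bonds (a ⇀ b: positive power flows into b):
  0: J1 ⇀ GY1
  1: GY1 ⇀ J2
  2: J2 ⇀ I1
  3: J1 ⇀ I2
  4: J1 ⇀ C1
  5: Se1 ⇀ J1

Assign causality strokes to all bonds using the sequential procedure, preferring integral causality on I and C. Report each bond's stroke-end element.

bond 0 |J1
bond 1 |J2
bond 2 |I1
bond 3 |I2
bond 4 |J1
bond 5 |J1

#5 stroke→J1  (Se1: effort source, stroke at far end)
#2 stroke→I1  (I1 outputs flow p/I1)
#1 stroke→J2  (J2: last free bond brings effort in)
#0 stroke→J1  (through GY1, causality inverts; strokes same side of GY1)
#3 stroke→I2  (I2 integral (f out))
#4 stroke→J1  (J1 flow already set via bond 3)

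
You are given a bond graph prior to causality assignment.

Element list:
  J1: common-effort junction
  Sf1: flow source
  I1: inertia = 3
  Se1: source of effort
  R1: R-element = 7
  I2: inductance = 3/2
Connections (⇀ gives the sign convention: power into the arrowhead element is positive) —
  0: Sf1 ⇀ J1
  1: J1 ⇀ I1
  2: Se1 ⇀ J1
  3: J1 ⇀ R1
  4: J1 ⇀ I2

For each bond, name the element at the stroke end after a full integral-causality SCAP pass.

b0 stroke at Sf1  (Sf1: flow source, stroke at near end)
b2 stroke at J1  (source Se1 imposes e)
b1 stroke at I1  (0-jn J1 has e-setter on 2)
b3 stroke at R1  (common-e at J1 fixed by 2)
b4 stroke at I2  (common-e at J1 fixed by 2)

bond 0 stroke→Sf1
bond 1 stroke→I1
bond 2 stroke→J1
bond 3 stroke→R1
bond 4 stroke→I2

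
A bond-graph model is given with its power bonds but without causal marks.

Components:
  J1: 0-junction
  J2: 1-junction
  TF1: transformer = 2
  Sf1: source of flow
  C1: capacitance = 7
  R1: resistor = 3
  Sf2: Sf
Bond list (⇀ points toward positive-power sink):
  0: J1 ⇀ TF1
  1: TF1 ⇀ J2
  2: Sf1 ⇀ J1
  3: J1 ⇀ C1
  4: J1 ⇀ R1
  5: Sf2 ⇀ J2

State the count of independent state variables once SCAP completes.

1  (C1 all integral)

β2 stroke at Sf1  (source Sf1 imposes f)
β5 stroke at Sf2  (Sf2 fixes flow; stroke at Sf2)
β1 stroke at J2  (common-f at J2 fixed by 5)
β0 stroke at TF1  (through TF1, causality passes straight; one stroke at TF1)
β3 stroke at J1  (C1 outputs effort q/C1)
β4 stroke at R1  (common-e at J1 fixed by 3)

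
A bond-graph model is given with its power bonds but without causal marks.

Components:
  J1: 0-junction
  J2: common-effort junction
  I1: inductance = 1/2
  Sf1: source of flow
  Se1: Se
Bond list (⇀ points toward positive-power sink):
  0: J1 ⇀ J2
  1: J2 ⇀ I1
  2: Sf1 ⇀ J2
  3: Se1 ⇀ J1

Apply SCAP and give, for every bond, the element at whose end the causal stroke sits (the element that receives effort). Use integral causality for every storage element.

#2 |Sf1  (Sf1 fixes flow; stroke at Sf1)
#3 |J1  (Se1 (Se) sets effort on bond)
#0 |J2  (common-e at J1 fixed by 3)
#1 |I1  (J2: bond 0 brought effort, rest push out)

bond 0 |J2
bond 1 |I1
bond 2 |Sf1
bond 3 |J1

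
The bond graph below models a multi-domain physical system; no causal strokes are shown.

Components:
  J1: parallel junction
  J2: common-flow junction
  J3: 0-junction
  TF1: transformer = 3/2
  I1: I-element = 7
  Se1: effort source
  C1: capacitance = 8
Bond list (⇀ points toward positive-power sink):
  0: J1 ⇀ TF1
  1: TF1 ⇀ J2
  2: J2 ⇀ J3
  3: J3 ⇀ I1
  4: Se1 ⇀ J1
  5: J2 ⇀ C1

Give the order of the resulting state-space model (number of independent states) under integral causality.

2  (C1, I1 all integral)

β4 |J1  (Se1: effort source, stroke at far end)
β0 |TF1  (common-e at J1 fixed by 4)
β1 |J2  (TF1 one-in-one-out from 0)
β3 |I1  (I1 integral (f out))
β2 |J3  (J3: last free bond brings effort in)
β5 |J2  (J2: bond 2 brought flow, rest push out)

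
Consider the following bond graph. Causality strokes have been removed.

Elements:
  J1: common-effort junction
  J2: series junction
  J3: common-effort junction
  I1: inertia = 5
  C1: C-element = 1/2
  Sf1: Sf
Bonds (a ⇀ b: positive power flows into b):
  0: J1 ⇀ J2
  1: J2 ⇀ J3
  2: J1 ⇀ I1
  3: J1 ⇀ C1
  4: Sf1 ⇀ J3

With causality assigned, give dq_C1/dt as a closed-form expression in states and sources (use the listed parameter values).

#4 stroke at Sf1  (Sf1 (Sf) sets flow on bond)
#1 stroke at J3  (J3 needs exactly one e-in)
#0 stroke at J2  (common-f at J2 fixed by 1)
#2 stroke at I1  (I1 outputs flow p/I1)
#3 stroke at J1  (closing 0-jn rule on J1)

dq_C1/dt = F_Sf1 - p_I1/5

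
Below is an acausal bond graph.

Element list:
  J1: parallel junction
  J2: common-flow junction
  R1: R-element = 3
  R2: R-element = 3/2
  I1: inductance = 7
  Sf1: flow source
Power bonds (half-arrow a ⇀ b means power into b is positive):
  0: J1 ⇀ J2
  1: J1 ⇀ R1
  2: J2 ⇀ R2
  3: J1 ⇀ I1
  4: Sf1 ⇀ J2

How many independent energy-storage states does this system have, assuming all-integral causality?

b4 stroke at Sf1  (Sf1 (Sf) sets flow on bond)
b0 stroke at J2  (J2: bond 4 brought flow, rest push out)
b2 stroke at J2  (common-f at J2 fixed by 4)
b3 stroke at I1  (I1 outputs flow p/I1)
b1 stroke at J1  (closing 0-jn rule on J1)

1  (I1 all integral)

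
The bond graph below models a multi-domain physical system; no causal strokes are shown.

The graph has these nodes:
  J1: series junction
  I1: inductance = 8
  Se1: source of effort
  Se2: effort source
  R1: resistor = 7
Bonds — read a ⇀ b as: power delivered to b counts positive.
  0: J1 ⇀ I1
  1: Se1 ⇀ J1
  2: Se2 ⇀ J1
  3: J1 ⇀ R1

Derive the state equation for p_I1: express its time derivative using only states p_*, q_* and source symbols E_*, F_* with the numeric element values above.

β1 stroke→J1  (Se1 fixes effort; stroke away)
β2 stroke→J1  (Se2 (Se) sets effort on bond)
β0 stroke→I1  (I1: I, integral causality)
β3 stroke→J1  (1-jn J1 has f-setter on 0)

dp_I1/dt = E_Se1 + E_Se2 - 7*p_I1/8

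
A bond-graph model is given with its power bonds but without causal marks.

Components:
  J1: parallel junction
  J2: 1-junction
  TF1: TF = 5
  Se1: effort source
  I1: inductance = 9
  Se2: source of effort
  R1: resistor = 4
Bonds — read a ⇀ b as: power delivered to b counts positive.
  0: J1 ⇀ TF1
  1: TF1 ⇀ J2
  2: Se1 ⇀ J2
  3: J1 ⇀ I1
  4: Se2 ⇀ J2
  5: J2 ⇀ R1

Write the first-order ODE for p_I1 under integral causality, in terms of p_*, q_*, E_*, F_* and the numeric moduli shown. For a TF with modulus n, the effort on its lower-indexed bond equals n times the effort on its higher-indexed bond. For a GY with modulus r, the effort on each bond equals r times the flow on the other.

#2 |J2  (Se1 fixes effort; stroke away)
#4 |J2  (Se2: effort source, stroke at far end)
#3 |I1  (I1 outputs flow p/I1)
#0 |J1  (closing 0-jn rule on J1)
#1 |TF1  (TF1 one-in-one-out from 0)
#5 |J2  (J2 flow already set via bond 1)

dp_I1/dt = -5*E_Se1 - 5*E_Se2 - 100*p_I1/9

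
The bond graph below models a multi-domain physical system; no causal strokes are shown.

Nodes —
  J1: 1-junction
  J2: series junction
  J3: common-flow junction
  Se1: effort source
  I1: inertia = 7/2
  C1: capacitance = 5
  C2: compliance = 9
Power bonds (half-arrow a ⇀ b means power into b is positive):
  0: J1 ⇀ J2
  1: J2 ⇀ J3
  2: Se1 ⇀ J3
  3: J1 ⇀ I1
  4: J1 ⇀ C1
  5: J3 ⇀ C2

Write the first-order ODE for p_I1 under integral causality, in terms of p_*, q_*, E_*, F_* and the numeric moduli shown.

dp_I1/dt = E_Se1 - q_C1/5 - q_C2/9

#2 |J3  (Se1: effort source, stroke at far end)
#3 |I1  (prefer integral on I1)
#0 |J1  (J1 flow already set via bond 3)
#4 |J1  (J1 flow already set via bond 3)
#1 |J2  (1-jn J2 has f-setter on 0)
#5 |J3  (1-jn J3 has f-setter on 1)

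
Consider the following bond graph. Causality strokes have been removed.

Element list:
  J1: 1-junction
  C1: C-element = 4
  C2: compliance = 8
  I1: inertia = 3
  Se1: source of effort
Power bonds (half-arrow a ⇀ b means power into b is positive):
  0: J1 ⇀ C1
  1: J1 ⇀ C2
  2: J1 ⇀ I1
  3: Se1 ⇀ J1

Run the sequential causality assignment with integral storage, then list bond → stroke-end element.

#0 stroke at J1
#1 stroke at J1
#2 stroke at I1
#3 stroke at J1

β3 stroke→J1  (Se1 (Se) sets effort on bond)
β0 stroke→J1  (C1: C, integral causality)
β1 stroke→J1  (C2: C, integral causality)
β2 stroke→I1  (only one flow-in slot at J1)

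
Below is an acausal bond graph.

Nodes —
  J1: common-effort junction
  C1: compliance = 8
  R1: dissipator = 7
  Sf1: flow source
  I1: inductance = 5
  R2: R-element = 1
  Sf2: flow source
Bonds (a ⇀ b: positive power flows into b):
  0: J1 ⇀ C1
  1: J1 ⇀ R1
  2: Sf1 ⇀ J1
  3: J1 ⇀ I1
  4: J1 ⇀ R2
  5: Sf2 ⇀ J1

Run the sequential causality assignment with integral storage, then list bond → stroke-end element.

β2 |Sf1  (Sf1 fixes flow; stroke at Sf1)
β5 |Sf2  (Sf2 fixes flow; stroke at Sf2)
β0 |J1  (C1: C, integral causality)
β1 |R1  (common-e at J1 fixed by 0)
β3 |I1  (J1 effort already set via bond 0)
β4 |R2  (J1 effort already set via bond 0)

#0 →J1
#1 →R1
#2 →Sf1
#3 →I1
#4 →R2
#5 →Sf2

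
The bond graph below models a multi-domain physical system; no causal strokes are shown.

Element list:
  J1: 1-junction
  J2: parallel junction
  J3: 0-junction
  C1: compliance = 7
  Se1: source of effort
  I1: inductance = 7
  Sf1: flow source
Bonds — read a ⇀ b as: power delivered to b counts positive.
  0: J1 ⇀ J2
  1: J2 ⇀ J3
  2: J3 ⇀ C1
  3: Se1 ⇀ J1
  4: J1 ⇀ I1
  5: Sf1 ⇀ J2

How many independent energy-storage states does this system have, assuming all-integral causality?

2  (C1, I1 all integral)

#3 |J1  (source Se1 imposes e)
#5 |Sf1  (source Sf1 imposes f)
#2 |J3  (C1 integral (e out))
#1 |J2  (J3 effort already set via bond 2)
#0 |J1  (0-jn J2 has e-setter on 1)
#4 |I1  (closing 1-jn rule on J1)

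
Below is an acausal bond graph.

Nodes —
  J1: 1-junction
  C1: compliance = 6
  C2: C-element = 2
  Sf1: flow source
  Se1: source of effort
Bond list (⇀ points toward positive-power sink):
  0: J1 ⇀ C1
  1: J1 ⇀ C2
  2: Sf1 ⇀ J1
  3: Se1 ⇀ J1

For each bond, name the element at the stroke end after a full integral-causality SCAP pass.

β2 |Sf1  (source Sf1 imposes f)
β3 |J1  (source Se1 imposes e)
β0 |J1  (J1: bond 2 brought flow, rest push out)
β1 |J1  (1-jn J1 has f-setter on 2)

β0 |J1
β1 |J1
β2 |Sf1
β3 |J1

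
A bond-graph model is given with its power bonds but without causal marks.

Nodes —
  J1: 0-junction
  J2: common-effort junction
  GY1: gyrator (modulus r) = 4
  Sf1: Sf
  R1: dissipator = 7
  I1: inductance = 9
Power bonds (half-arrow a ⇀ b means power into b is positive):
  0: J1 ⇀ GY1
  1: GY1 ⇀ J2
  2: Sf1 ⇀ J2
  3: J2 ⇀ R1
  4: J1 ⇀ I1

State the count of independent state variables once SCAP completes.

1  (I1 all integral)

#2 stroke at Sf1  (source Sf1 imposes f)
#4 stroke at I1  (I1: I, integral causality)
#0 stroke at J1  (only one effort-in slot at J1)
#1 stroke at J2  (GY1: gyrator matches bond 0)
#3 stroke at R1  (common-e at J2 fixed by 1)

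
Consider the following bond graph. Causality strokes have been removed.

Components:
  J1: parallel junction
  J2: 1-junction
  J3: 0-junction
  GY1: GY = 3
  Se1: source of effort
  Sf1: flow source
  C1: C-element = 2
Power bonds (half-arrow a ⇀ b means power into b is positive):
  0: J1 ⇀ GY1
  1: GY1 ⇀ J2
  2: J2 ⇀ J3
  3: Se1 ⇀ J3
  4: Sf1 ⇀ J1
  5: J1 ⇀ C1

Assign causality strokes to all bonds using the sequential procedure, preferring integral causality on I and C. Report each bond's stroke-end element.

bond 0 stroke at GY1
bond 1 stroke at GY1
bond 2 stroke at J2
bond 3 stroke at J3
bond 4 stroke at Sf1
bond 5 stroke at J1

β3 |J3  (source Se1 imposes e)
β4 |Sf1  (Sf1 (Sf) sets flow on bond)
β2 |J2  (J3: bond 3 brought effort, rest push out)
β1 |GY1  (closing 1-jn rule on J2)
β0 |GY1  (GY1 both-in/both-out from 1)
β5 |J1  (only one effort-in slot at J1)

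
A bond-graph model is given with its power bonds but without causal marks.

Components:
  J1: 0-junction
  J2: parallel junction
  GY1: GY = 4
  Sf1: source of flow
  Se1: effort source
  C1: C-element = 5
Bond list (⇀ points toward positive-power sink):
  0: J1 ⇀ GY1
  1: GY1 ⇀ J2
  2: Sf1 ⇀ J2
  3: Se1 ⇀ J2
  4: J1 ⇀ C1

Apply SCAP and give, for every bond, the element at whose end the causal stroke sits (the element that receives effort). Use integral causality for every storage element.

b2 |Sf1  (Sf1: flow source, stroke at near end)
b3 |J2  (Se1: effort source, stroke at far end)
b1 |GY1  (common-e at J2 fixed by 3)
b0 |GY1  (GY GY1: same side as bond 1)
b4 |J1  (J1 needs exactly one e-in)

#0 |GY1
#1 |GY1
#2 |Sf1
#3 |J2
#4 |J1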